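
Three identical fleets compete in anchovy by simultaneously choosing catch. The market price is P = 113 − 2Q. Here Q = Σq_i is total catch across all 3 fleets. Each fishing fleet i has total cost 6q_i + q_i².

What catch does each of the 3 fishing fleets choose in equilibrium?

10.7

A representative fishing fleet's profit is π_i = q_i(113 − 2Q) − 6q_i − q_i², with Q = q_i + Σ_{j≠i} q_j.
First-order condition: 107 − 6q_i − 2Σ_{j≠i} q_j = 0.
With identical fishing fleets, set every q_j = q: then 107 − 6q − 4q = 0, i.e. q = 107/10 = 10.7.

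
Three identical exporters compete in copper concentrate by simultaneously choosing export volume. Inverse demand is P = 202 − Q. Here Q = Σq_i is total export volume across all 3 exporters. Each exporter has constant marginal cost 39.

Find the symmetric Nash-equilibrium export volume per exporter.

40.75

A representative exporter's profit is π_i = q_i(202 − Q) − 39q_i, with Q = q_i + Σ_{j≠i} q_j.
First-order condition: 163 − 2q_i − Σ_{j≠i} q_j = 0.
With identical exporters, set every q_j = q: then 163 − 2q − 2q = 0, i.e. q = 163/4 = 40.75.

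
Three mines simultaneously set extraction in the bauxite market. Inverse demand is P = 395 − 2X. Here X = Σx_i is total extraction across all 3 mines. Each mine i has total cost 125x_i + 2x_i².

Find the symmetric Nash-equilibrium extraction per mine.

A representative mine's profit is π_i = x_i(395 − 2X) − 125x_i − 2x_i², with X = x_i + Σ_{j≠i} x_j.
First-order condition: 270 − 8x_i − 2Σ_{j≠i} x_j = 0.
In a symmetric equilibrium every mine chooses the same x, so Σ_{j≠i} x_j = 2x. The condition becomes 270 − 12x = 0, giving x = 270/12 = 22.5.

22.5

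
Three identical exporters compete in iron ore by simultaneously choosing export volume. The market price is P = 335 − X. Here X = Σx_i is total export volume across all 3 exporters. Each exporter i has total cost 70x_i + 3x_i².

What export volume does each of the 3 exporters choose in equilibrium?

A representative exporter's profit is π_i = x_i(335 − X) − 70x_i − 3x_i², with X = x_i + Σ_{j≠i} x_j.
First-order condition: 265 − 8x_i − Σ_{j≠i} x_j = 0.
Imposing symmetry (x_j = x for all j) turns Σ_{j≠i} x_j into 2x, so 265 = 10x and x = 26.5.

26.5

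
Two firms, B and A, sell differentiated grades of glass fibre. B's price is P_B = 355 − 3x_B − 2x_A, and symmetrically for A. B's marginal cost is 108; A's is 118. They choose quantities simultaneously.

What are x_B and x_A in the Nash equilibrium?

31.5, 29

Firm B's profit: π = x_B(355 − 3x_B − 2x_A) − 108x_B.
∂π/∂x_B = 247 − 6x_B − 2x_A = 0 ⇒ x_B = 247/6 − (1/3)x_A.
Similarly x_A = 39.5 − (1/3)x_B.
Substituting the second reaction function into the first: x_B = 247/6 − (1/3)(39.5 − (1/3)x_B), which gives (8/9)x_B = 28 ⇒ x_B = 31.5.
Then x_A = 39.5 − (1/3)·31.5 = 29.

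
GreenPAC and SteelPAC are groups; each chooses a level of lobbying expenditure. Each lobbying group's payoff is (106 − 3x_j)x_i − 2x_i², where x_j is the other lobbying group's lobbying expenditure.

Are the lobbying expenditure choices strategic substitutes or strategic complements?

strategic substitutes

GreenPAC's payoff is (106 − 3x_S)x_G − 2x_G².
∂π/∂x_G = 106 − 3x_S − 4x_G = 0, so x_G = 26.5 − 0.75x_S.
The best-response slope dx_G/dx_S = −0.75 < 0: the reaction function is downward-sloping, so the choices are strategic substitutes.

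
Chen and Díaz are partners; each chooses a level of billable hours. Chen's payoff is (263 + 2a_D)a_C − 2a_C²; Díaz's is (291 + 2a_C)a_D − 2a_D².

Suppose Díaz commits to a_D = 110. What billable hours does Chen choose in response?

Expanding Chen's payoff: 263a_C + 2a_Da_C − 2a_C².
∂π/∂a_C = 263 + 2a_D − 4a_C = 0, so a_C = 65.75 + 0.5a_D.
At a_D = 110: a_C = 65.75 + 0.5·110 = 120.75.

120.75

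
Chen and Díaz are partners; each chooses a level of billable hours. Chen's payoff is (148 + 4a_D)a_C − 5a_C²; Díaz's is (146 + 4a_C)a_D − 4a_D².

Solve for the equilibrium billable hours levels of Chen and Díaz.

Expanding Chen's payoff: 148a_C + 4a_Da_C − 5a_C².
∂π/∂a_C = 148 + 4a_D − 10a_C = 0, so a_C = 14.8 + 0.4a_D.
Likewise for Díaz: a_D = 18.25 + 0.5a_C.
Plugging a_D into Chen's best response: a_C = 14.8 + 0.4(18.25 + 0.5a_C) ⇒ 0.8a_C = 22.1, so a_C = 27.625.
Then a_D = 18.25 + 0.5·27.625 = 32.0625.

27.625, 32.0625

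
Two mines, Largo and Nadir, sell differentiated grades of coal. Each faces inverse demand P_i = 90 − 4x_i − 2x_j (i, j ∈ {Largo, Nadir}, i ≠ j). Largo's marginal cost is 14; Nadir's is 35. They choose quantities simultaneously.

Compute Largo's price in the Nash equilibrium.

47.2

Mine Largo's profit: π = x_{Largo}(90 − 4x_{Largo} − 2x_{Nadir}) − 14x_{Largo}.
∂π/∂x_{Largo} = 76 − 8x_{Largo} − 2x_{Nadir} = 0 ⇒ x_{Largo} = 9.5 − 0.25x_{Nadir}.
Similarly x_{Nadir} = 6.875 − 0.25x_{Largo}.
Solving the two reaction functions simultaneously: (1 − (−0.25)(−0.25))x_{Largo} = 9.5 − 0.25·6.875, so 0.9375x_{Largo} = 249/32 and x_{Largo} = 8.3.
Then x_{Nadir} = 6.875 − 0.25·8.3 = 4.8.
P_{Largo} = 90 − 4·8.3 − 2·4.8 = 47.2.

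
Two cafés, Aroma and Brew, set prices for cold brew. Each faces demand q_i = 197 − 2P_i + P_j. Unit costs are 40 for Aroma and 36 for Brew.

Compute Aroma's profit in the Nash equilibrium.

5366.48

Aroma's profit: π = (P_{Aroma} − 40)(197 − 2P_{Aroma} + P_{Brew}).
∂π/∂P_{Aroma} = 277 − 4P_{Aroma} + P_{Brew} = 0 ⇒ P_{Aroma} = 69.25 + 0.25P_{Brew}.
Similarly P_{Brew} = 67.25 + 0.25P_{Aroma}.
Solving the two reaction functions simultaneously: (1 − (0.25)(0.25))P_{Aroma} = 69.25 + 0.25·67.25, so 0.9375P_{Aroma} = 86.0625 and P_{Aroma} = 91.8.
Then P_{Brew} = 67.25 + 0.25·91.8 = 90.2.
q_{Aroma} = 197 − 2·91.8 + 90.2 = 103.6.
Profit = (91.8 − 40)·103.6 = 5366.48.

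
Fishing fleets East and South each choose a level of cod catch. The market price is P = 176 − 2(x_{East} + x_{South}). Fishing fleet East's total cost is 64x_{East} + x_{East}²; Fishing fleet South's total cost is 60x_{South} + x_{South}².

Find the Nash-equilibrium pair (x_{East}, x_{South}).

Fishing fleet East's profit: π = x_{East}(176 − 2(x_{East} + x_{South})) − 64x_{East} − x_{East}².
∂π/∂x_{East} = 112 − 6x_{East} − 2x_{South} = 0, so x_{East} = 56/3 − (1/3)x_{South}.
By the same steps for South: x_{South} = 58/3 − (1/3)x_{East}.
Substituting the second reaction function into the first: x_{East} = 56/3 − (1/3)(58/3 − (1/3)x_{East}), which gives (8/9)x_{East} = 110/9 ⇒ x_{East} = 13.75.
Then x_{South} = 58/3 − (1/3)·13.75 = 14.75.

13.75, 14.75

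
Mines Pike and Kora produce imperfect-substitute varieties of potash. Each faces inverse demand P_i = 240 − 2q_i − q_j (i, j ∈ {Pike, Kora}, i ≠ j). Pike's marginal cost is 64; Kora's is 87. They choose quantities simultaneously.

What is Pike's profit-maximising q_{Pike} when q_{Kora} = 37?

Mine Pike's profit: π = q_{Pike}(240 − 2q_{Pike} − q_{Kora}) − 64q_{Pike}.
∂π/∂q_{Pike} = 176 − 4q_{Pike} − q_{Kora} = 0 ⇒ q_{Pike} = 44 − 0.25q_{Kora}.
At q_{Kora} = 37: q_{Pike} = 44 − 0.25·37 = 34.75.

34.75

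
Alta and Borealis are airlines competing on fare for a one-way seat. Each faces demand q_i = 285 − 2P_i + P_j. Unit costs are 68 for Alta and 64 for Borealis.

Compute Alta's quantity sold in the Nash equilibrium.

143.6

Alta's profit: π = (P_{Alta} − 68)(285 − 2P_{Alta} + P_{Borealis}).
∂π/∂P_{Alta} = 421 − 4P_{Alta} + P_{Borealis} = 0 ⇒ P_{Alta} = 105.25 + 0.25P_{Borealis}.
Similarly P_{Borealis} = 103.25 + 0.25P_{Alta}.
Plugging P_{Borealis} into Alta's best response: P_{Alta} = 105.25 + 0.25(103.25 + 0.25P_{Alta}) ⇒ 0.9375P_{Alta} = 131.0625, so P_{Alta} = 139.8.
Then P_{Borealis} = 103.25 + 0.25·139.8 = 138.2.
q_{Alta} = 285 − 2·139.8 + 138.2 = 143.6.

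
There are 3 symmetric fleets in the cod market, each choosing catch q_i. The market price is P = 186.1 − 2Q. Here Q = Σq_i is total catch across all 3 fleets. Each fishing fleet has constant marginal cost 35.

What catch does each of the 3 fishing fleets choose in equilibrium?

A representative fishing fleet's profit is π_i = q_i(186.1 − 2Q) − 35q_i, with Q = q_i + Σ_{j≠i} q_j.
First-order condition: 151.1 − 4q_i − 2Σ_{j≠i} q_j = 0.
Imposing symmetry (q_j = q for all j) turns Σ_{j≠i} q_j into 2q, so 151.1 = 8q and q = 18.8875.

18.8875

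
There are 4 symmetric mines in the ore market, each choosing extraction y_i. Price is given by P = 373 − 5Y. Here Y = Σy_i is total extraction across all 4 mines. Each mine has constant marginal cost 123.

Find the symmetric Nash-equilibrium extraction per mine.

10

A representative mine's profit is π_i = y_i(373 − 5Y) − 123y_i, with Y = y_i + Σ_{j≠i} y_j.
First-order condition: 250 − 10y_i − 5Σ_{j≠i} y_j = 0.
In a symmetric equilibrium every mine chooses the same y, so Σ_{j≠i} y_j = 3y. The condition becomes 250 − 25y = 0, giving y = 250/25 = 10.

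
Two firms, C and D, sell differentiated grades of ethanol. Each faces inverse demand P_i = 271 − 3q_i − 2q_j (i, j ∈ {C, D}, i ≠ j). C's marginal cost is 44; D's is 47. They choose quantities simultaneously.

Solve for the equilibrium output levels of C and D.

Firm C's profit: π = q_C(271 − 3q_C − 2q_D) − 44q_C.
∂π/∂q_C = 227 − 6q_C − 2q_D = 0 ⇒ q_C = 227/6 − (1/3)q_D.
Similarly q_D = 112/3 − (1/3)q_C.
Substituting the second reaction function into the first: q_C = 227/6 − (1/3)(112/3 − (1/3)q_C), which gives (8/9)q_C = 457/18 ⇒ q_C = 28.5625.
Then q_D = 112/3 − (1/3)·28.5625 = 27.8125.

28.5625, 27.8125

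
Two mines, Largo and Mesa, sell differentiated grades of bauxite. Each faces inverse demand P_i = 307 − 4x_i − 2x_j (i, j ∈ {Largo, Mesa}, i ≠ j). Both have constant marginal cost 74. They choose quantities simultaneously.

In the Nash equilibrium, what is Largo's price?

Mine Largo's profit: π = x_{Largo}(307 − 4x_{Largo} − 2x_{Mesa}) − 74x_{Largo}.
∂π/∂x_{Largo} = 233 − 8x_{Largo} − 2x_{Mesa} = 0 ⇒ x_{Largo} = 29.125 − 0.25x_{Mesa}.
Setting x_{Largo} = x_{Mesa} in the reaction function: x_{Largo} = 29.125 − 0.25x_{Largo}, so x_{Largo} = 29.125 / 1.25 = 23.3.
P_{Largo} = 307 − 4·23.3 − 2·23.3 = 167.2.

167.2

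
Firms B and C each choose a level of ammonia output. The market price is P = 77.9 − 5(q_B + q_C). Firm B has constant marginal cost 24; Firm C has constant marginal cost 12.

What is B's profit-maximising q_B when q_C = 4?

3.39

Firm B's profit: π = q_B(77.9 − 5(q_B + q_C)) − 24q_B.
∂π/∂q_B = 53.9 − 10q_B − 5q_C = 0, so q_B = 5.39 − 0.5q_C.
At q_C = 4: q_B = 5.39 − 0.5·4 = 3.39.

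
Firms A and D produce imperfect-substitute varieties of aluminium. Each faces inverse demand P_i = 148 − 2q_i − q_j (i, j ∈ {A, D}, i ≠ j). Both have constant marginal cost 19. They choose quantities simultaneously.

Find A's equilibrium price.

Firm A's profit: π = q_A(148 − 2q_A − q_D) − 19q_A.
∂π/∂q_A = 129 − 4q_A − q_D = 0 ⇒ q_A = 32.25 − 0.25q_D.
Setting q_A = q_D in the reaction function: q_A = 32.25 − 0.25q_A, so q_A = 32.25 / 1.25 = 25.8.
P_A = 148 − 2·25.8 − 25.8 = 70.6.

70.6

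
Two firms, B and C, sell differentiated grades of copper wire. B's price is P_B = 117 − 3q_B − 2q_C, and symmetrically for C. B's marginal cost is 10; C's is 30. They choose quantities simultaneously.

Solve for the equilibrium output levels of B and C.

14.625, 9.625

Firm B's profit: π = q_B(117 − 3q_B − 2q_C) − 10q_B.
∂π/∂q_B = 107 − 6q_B − 2q_C = 0 ⇒ q_B = 107/6 − (1/3)q_C.
Similarly q_C = 14.5 − (1/3)q_B.
Solving the two reaction functions simultaneously: (1 − (−1/3)(−1/3))q_B = 107/6 − (1/3)·14.5, so (8/9)q_B = 13 and q_B = 14.625.
Then q_C = 14.5 − (1/3)·14.625 = 9.625.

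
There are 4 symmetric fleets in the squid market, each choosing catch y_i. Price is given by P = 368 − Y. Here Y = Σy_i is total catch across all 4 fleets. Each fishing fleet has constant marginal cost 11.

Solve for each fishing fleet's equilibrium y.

A representative fishing fleet's profit is π_i = y_i(368 − Y) − 11y_i, with Y = y_i + Σ_{j≠i} y_j.
First-order condition: 357 − 2y_i − Σ_{j≠i} y_j = 0.
In a symmetric equilibrium every fishing fleet chooses the same y, so Σ_{j≠i} y_j = 3y. The condition becomes 357 − 5y = 0, giving y = 357/5 = 71.4.

71.4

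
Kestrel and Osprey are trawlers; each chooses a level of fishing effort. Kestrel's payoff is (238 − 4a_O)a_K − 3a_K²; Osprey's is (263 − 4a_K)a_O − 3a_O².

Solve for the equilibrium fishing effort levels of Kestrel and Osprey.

18.8, 31.3

Expanding Kestrel's payoff: 238a_K − 4a_Oa_K − 3a_K².
∂π/∂a_K = 238 − 4a_O − 6a_K = 0, so a_K = 119/3 − (2/3)a_O.
Likewise for Osprey: a_O = 263/6 − (2/3)a_K.
Substituting the second reaction function into the first: a_K = 119/3 − (2/3)(263/6 − (2/3)a_K), which gives (5/9)a_K = 94/9 ⇒ a_K = 18.8.
Then a_O = 263/6 − (2/3)·18.8 = 31.3.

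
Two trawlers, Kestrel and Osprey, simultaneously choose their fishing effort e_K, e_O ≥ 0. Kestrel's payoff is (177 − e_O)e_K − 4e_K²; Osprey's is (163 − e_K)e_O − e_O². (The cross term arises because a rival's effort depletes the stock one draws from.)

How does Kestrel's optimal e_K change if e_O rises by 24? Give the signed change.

-3

Expanding Kestrel's payoff: 177e_K − e_Oe_K − 4e_K².
∂π/∂e_K = 177 − e_O − 8e_K = 0, so e_K = 22.125 − 0.125e_O.
The reaction-function slope is −0.125, so a 24-unit rise in e_O moves e_K by −0.125 × 24 = −3. Kestrel's best response falls — the actions are strategic substitutes.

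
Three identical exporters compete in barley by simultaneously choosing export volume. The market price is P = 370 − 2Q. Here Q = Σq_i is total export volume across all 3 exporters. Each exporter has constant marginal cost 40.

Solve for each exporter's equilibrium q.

41.25

A representative exporter's profit is π_i = q_i(370 − 2Q) − 40q_i, with Q = q_i + Σ_{j≠i} q_j.
First-order condition: 330 − 4q_i − 2Σ_{j≠i} q_j = 0.
With identical exporters, set every q_j = q: then 330 − 4q − 4q = 0, i.e. q = 330/8 = 41.25.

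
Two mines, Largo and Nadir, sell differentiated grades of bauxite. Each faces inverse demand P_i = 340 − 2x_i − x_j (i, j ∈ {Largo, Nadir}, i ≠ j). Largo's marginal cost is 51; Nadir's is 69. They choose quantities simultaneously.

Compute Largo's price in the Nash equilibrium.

Mine Largo's profit: π = x_{Largo}(340 − 2x_{Largo} − x_{Nadir}) − 51x_{Largo}.
∂π/∂x_{Largo} = 289 − 4x_{Largo} − x_{Nadir} = 0 ⇒ x_{Largo} = 72.25 − 0.25x_{Nadir}.
Similarly x_{Nadir} = 67.75 − 0.25x_{Largo}.
Solving the two reaction functions simultaneously: (1 − (−0.25)(−0.25))x_{Largo} = 72.25 − 0.25·67.75, so 0.9375x_{Largo} = 55.3125 and x_{Largo} = 59.
Then x_{Nadir} = 67.75 − 0.25·59 = 53.
P_{Largo} = 340 − 2·59 − 53 = 169.

169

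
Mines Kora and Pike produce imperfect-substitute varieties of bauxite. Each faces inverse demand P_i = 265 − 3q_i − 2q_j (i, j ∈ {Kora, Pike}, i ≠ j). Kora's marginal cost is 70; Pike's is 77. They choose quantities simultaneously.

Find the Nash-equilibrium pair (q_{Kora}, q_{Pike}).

Mine Kora's profit: π = q_{Kora}(265 − 3q_{Kora} − 2q_{Pike}) − 70q_{Kora}.
∂π/∂q_{Kora} = 195 − 6q_{Kora} − 2q_{Pike} = 0 ⇒ q_{Kora} = 32.5 − (1/3)q_{Pike}.
Similarly q_{Pike} = 94/3 − (1/3)q_{Kora}.
Solving the two reaction functions simultaneously: (1 − (−1/3)(−1/3))q_{Kora} = 32.5 − (1/3)·(94/3), so (8/9)q_{Kora} = 397/18 and q_{Kora} = 24.8125.
Then q_{Pike} = 94/3 − (1/3)·24.8125 = 23.0625.

24.8125, 23.0625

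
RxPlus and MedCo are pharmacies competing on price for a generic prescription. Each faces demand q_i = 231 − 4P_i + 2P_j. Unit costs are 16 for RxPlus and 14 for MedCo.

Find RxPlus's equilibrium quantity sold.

131.6

RxPlus's profit: π = (P_{RxPlus} − 16)(231 − 4P_{RxPlus} + 2P_{MedCo}).
∂π/∂P_{RxPlus} = 295 − 8P_{RxPlus} + 2P_{MedCo} = 0 ⇒ P_{RxPlus} = 36.875 + 0.25P_{MedCo}.
Similarly P_{MedCo} = 35.875 + 0.25P_{RxPlus}.
Plugging P_{MedCo} into RxPlus's best response: P_{RxPlus} = 36.875 + 0.25(35.875 + 0.25P_{RxPlus}) ⇒ 0.9375P_{RxPlus} = 1467/32, so P_{RxPlus} = 48.9.
Then P_{MedCo} = 35.875 + 0.25·48.9 = 48.1.
q_{RxPlus} = 231 − 4·48.9 + 2·48.1 = 131.6.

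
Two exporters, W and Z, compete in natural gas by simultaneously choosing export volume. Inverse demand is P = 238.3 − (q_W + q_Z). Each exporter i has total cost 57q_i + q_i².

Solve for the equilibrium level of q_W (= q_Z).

Exporter W's profit: π = q_W(238.3 − (q_W + q_Z)) − 57q_W − q_W².
∂π/∂q_W = 181.3 − 4q_W − q_Z = 0, so q_W = 45.325 − 0.25q_Z.
The game is symmetric, so in equilibrium q_Z = q_W: the reaction function gives 1.25q_W = 45.325, hence q_W = 36.26.

36.26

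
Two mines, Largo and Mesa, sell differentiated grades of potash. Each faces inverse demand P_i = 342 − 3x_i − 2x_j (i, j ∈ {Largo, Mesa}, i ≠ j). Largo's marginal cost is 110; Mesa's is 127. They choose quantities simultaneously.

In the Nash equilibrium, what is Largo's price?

Mine Largo's profit: π = x_{Largo}(342 − 3x_{Largo} − 2x_{Mesa}) − 110x_{Largo}.
∂π/∂x_{Largo} = 232 − 6x_{Largo} − 2x_{Mesa} = 0 ⇒ x_{Largo} = 116/3 − (1/3)x_{Mesa}.
Similarly x_{Mesa} = 215/6 − (1/3)x_{Largo}.
Plugging x_{Mesa} into Largo's best response: x_{Largo} = 116/3 − (1/3)(215/6 − (1/3)x_{Largo}) ⇒ (8/9)x_{Largo} = 481/18, so x_{Largo} = 30.0625.
Then x_{Mesa} = 215/6 − (1/3)·30.0625 = 25.8125.
P_{Largo} = 342 − 3·30.0625 − 2·25.8125 = 200.1875.

200.1875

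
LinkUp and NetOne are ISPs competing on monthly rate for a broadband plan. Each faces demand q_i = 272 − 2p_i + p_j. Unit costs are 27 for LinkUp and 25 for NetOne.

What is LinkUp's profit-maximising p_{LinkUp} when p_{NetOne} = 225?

137.75

LinkUp's profit: π = (p_{LinkUp} − 27)(272 − 2p_{LinkUp} + p_{NetOne}).
∂π/∂p_{LinkUp} = 326 − 4p_{LinkUp} + p_{NetOne} = 0 ⇒ p_{LinkUp} = 81.5 + 0.25p_{NetOne}.
At p_{NetOne} = 225: p_{LinkUp} = 81.5 + 0.25·225 = 137.75.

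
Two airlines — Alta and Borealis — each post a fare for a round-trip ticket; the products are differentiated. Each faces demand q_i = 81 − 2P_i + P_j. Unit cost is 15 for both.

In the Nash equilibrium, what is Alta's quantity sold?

Alta's profit: π = (P_{Alta} − 15)(81 − 2P_{Alta} + P_{Borealis}).
∂π/∂P_{Alta} = 111 − 4P_{Alta} + P_{Borealis} = 0 ⇒ P_{Alta} = 27.75 + 0.25P_{Borealis}.
By symmetry P_{Borealis} = P_{Alta}; substituting into the reaction function, 0.75P_{Alta} = 27.75 and P_{Alta} = 37.
q_{Alta} = 81 − 2·37 + 37 = 44.

44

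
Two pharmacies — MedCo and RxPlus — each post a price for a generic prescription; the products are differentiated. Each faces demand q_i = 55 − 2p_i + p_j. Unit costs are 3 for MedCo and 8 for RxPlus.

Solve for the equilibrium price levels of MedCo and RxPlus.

21, 23

MedCo's profit: π = (p_{MedCo} − 3)(55 − 2p_{MedCo} + p_{RxPlus}).
∂π/∂p_{MedCo} = 61 − 4p_{MedCo} + p_{RxPlus} = 0 ⇒ p_{MedCo} = 15.25 + 0.25p_{RxPlus}.
Similarly p_{RxPlus} = 17.75 + 0.25p_{MedCo}.
Plugging p_{RxPlus} into MedCo's best response: p_{MedCo} = 15.25 + 0.25(17.75 + 0.25p_{MedCo}) ⇒ 0.9375p_{MedCo} = 19.6875, so p_{MedCo} = 21.
Then p_{RxPlus} = 17.75 + 0.25·21 = 23.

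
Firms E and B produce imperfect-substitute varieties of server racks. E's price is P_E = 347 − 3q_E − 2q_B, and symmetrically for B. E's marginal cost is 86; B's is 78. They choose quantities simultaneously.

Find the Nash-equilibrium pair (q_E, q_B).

Firm E's profit: π = q_E(347 − 3q_E − 2q_B) − 86q_E.
∂π/∂q_E = 261 − 6q_E − 2q_B = 0 ⇒ q_E = 43.5 − (1/3)q_B.
Similarly q_B = 269/6 − (1/3)q_E.
Substituting the second reaction function into the first: q_E = 43.5 − (1/3)(269/6 − (1/3)q_E), which gives (8/9)q_E = 257/9 ⇒ q_E = 32.125.
Then q_B = 269/6 − (1/3)·32.125 = 34.125.

32.125, 34.125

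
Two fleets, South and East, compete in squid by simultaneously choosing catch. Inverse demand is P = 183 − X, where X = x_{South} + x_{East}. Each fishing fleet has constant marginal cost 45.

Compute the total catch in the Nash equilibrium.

Fishing fleet South's profit: π = x_{South}(183 − (x_{South} + x_{East})) − 45x_{South}.
∂π/∂x_{South} = 138 − 2x_{South} − x_{East} = 0, so x_{South} = 69 − 0.5x_{East}.
The game is symmetric, so in equilibrium x_{East} = x_{South}: the reaction function gives 1.5x_{South} = 69, hence x_{South} = 46.
Total catch: 46 + 46 = 92.

92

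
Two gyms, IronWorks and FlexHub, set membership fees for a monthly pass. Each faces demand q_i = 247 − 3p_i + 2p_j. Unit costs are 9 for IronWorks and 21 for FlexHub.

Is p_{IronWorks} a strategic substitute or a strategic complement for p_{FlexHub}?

IronWorks's profit: π = (p_{IronWorks} − 9)(247 − 3p_{IronWorks} + 2p_{FlexHub}).
∂π/∂p_{IronWorks} = 274 − 6p_{IronWorks} + 2p_{FlexHub} = 0 ⇒ p_{IronWorks} = 137/3 + (1/3)p_{FlexHub}.
The best-response slope dp_{IronWorks}/dp_{FlexHub} = 1/3 > 0: the reaction function is upward-sloping, so the choices are strategic complements.

strategic complements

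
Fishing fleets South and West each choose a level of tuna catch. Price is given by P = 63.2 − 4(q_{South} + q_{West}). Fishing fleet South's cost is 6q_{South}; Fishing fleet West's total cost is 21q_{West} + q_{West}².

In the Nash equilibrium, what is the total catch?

8

Fishing fleet South's profit: π = q_{South}(63.2 − 4(q_{South} + q_{West})) − 6q_{South}.
∂π/∂q_{South} = 57.2 − 8q_{South} − 4q_{West} = 0, so q_{South} = 7.15 − 0.5q_{West}.
For West: ∂π/∂q_{West} = 42.2 − 10q_{West} − 4q_{South} = 0 ⇒ q_{West} = 4.22 − 0.4q_{South}.
Plugging q_{West} into South's best response: q_{South} = 7.15 − 0.5(4.22 − 0.4q_{South}) ⇒ 0.8q_{South} = 5.04, so q_{South} = 6.3.
Then q_{West} = 4.22 − 0.4·6.3 = 1.7.
Total catch: 6.3 + 1.7 = 8.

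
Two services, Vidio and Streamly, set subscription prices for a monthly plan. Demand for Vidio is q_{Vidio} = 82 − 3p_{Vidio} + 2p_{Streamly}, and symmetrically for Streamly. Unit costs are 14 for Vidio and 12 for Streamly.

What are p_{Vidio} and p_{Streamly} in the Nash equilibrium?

Vidio's profit: π = (p_{Vidio} − 14)(82 − 3p_{Vidio} + 2p_{Streamly}).
∂π/∂p_{Vidio} = 124 − 6p_{Vidio} + 2p_{Streamly} = 0 ⇒ p_{Vidio} = 62/3 + (1/3)p_{Streamly}.
Similarly p_{Streamly} = 59/3 + (1/3)p_{Vidio}.
Solving the two reaction functions simultaneously: (1 − (1/3)(1/3))p_{Vidio} = 62/3 + (1/3)·(59/3), so (8/9)p_{Vidio} = 245/9 and p_{Vidio} = 30.625.
Then p_{Streamly} = 59/3 + (1/3)·30.625 = 29.875.

30.625, 29.875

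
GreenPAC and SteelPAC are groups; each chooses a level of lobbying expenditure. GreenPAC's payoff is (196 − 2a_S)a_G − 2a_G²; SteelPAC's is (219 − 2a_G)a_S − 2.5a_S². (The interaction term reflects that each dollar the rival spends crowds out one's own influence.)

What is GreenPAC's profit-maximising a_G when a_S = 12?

43

Expanding GreenPAC's payoff: 196a_G − 2a_Sa_G − 2a_G².
∂π/∂a_G = 196 − 2a_S − 4a_G = 0, so a_G = 49 − 0.5a_S.
At a_S = 12: a_G = 49 − 0.5·12 = 43.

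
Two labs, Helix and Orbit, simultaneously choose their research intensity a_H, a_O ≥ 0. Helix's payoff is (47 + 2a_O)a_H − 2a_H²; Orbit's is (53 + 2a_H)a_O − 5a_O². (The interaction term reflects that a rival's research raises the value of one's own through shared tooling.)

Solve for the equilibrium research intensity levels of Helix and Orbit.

16, 8.5

Expanding Helix's payoff: 47a_H + 2a_Oa_H − 2a_H².
∂π/∂a_H = 47 + 2a_O − 4a_H = 0, so a_H = 11.75 + 0.5a_O.
Likewise for Orbit: a_O = 5.3 + 0.2a_H.
Plugging a_O into Helix's best response: a_H = 11.75 + 0.5(5.3 + 0.2a_H) ⇒ 0.9a_H = 14.4, so a_H = 16.
Then a_O = 5.3 + 0.2·16 = 8.5.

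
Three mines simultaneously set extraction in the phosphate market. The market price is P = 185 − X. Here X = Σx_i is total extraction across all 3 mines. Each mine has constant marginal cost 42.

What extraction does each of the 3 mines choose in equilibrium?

A representative mine's profit is π_i = x_i(185 − X) − 42x_i, with X = x_i + Σ_{j≠i} x_j.
First-order condition: 143 − 2x_i − Σ_{j≠i} x_j = 0.
In a symmetric equilibrium every mine chooses the same x, so Σ_{j≠i} x_j = 2x. The condition becomes 143 − 4x = 0, giving x = 143/4 = 35.75.

35.75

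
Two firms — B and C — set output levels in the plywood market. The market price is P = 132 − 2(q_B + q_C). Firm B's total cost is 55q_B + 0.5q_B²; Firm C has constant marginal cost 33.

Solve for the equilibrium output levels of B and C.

6.875, 21.3125

Firm B's profit: π = q_B(132 − 2(q_B + q_C)) − 55q_B − 0.5q_B².
∂π/∂q_B = 77 − 5q_B − 2q_C = 0, so q_B = 15.4 − 0.4q_C.
For C: ∂π/∂q_C = 99 − 4q_C − 2q_B = 0 ⇒ q_C = 24.75 − 0.5q_B.
Plugging q_C into B's best response: q_B = 15.4 − 0.4(24.75 − 0.5q_B) ⇒ 0.8q_B = 5.5, so q_B = 6.875.
Then q_C = 24.75 − 0.5·6.875 = 21.3125.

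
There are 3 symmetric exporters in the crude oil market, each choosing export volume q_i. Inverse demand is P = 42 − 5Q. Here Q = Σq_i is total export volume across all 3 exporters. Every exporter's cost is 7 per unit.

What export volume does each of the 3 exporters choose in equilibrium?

A representative exporter's profit is π_i = q_i(42 − 5Q) − 7q_i, with Q = q_i + Σ_{j≠i} q_j.
First-order condition: 35 − 10q_i − 5Σ_{j≠i} q_j = 0.
With identical exporters, set every q_j = q: then 35 − 10q − 10q = 0, i.e. q = 35/20 = 1.75.

1.75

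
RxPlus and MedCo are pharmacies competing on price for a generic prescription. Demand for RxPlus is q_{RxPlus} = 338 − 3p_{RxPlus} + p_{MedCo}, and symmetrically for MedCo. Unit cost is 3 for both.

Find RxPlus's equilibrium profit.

RxPlus's profit: π = (p_{RxPlus} − 3)(338 − 3p_{RxPlus} + p_{MedCo}).
∂π/∂p_{RxPlus} = 347 − 6p_{RxPlus} + p_{MedCo} = 0 ⇒ p_{RxPlus} = 347/6 + (1/6)p_{MedCo}.
The game is symmetric, so in equilibrium p_{MedCo} = p_{RxPlus}: the reaction function gives (5/6)p_{RxPlus} = 347/6, hence p_{RxPlus} = 69.4.
q_{RxPlus} = 338 − 3·69.4 + 69.4 = 199.2.
Profit = (69.4 − 3)·199.2 = 13226.88.

13226.88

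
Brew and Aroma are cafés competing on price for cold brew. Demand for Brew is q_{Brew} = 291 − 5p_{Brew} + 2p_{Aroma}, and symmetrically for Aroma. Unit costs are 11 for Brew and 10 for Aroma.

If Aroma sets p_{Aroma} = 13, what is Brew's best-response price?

37.2

Brew's profit: π = (p_{Brew} − 11)(291 − 5p_{Brew} + 2p_{Aroma}).
∂π/∂p_{Brew} = 346 − 10p_{Brew} + 2p_{Aroma} = 0 ⇒ p_{Brew} = 34.6 + 0.2p_{Aroma}.
At p_{Aroma} = 13: p_{Brew} = 34.6 + 0.2·13 = 37.2.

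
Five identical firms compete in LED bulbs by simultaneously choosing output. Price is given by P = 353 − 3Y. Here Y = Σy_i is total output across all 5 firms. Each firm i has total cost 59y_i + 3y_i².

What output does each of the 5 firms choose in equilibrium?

A representative firm's profit is π_i = y_i(353 − 3Y) − 59y_i − 3y_i², with Y = y_i + Σ_{j≠i} y_j.
First-order condition: 294 − 12y_i − 3Σ_{j≠i} y_j = 0.
Imposing symmetry (y_j = y for all j) turns Σ_{j≠i} y_j into 4y, so 294 = 24y and y = 12.25.

12.25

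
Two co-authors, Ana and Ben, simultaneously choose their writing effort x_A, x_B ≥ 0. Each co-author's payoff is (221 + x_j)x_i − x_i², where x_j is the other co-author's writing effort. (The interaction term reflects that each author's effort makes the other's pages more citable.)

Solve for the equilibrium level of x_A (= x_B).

221

Ana's payoff is (221 + x_B)x_A − x_A².
∂π/∂x_A = 221 + x_B − 2x_A = 0, so x_A = 110.5 + 0.5x_B.
Setting x_A = x_B in the reaction function: x_A = 110.5 + 0.5x_A, so x_A = 110.5 / 0.5 = 221.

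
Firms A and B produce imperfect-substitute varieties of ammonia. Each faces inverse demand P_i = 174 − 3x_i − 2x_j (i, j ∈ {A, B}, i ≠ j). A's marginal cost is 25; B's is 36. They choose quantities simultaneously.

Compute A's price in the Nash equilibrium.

Firm A's profit: π = x_A(174 − 3x_A − 2x_B) − 25x_A.
∂π/∂x_A = 149 − 6x_A − 2x_B = 0 ⇒ x_A = 149/6 − (1/3)x_B.
Similarly x_B = 23 − (1/3)x_A.
Substituting the second reaction function into the first: x_A = 149/6 − (1/3)(23 − (1/3)x_A), which gives (8/9)x_A = 103/6 ⇒ x_A = 19.3125.
Then x_B = 23 − (1/3)·19.3125 = 16.5625.
P_A = 174 − 3·19.3125 − 2·16.5625 = 82.9375.

82.9375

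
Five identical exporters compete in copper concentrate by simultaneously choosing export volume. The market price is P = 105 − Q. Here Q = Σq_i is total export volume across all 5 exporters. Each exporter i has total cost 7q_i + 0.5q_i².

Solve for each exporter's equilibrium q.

14

A representative exporter's profit is π_i = q_i(105 − Q) − 7q_i − 0.5q_i², with Q = q_i + Σ_{j≠i} q_j.
First-order condition: 98 − 3q_i − Σ_{j≠i} q_j = 0.
In a symmetric equilibrium every exporter chooses the same q, so Σ_{j≠i} q_j = 4q. The condition becomes 98 − 7q = 0, giving q = 98/7 = 14.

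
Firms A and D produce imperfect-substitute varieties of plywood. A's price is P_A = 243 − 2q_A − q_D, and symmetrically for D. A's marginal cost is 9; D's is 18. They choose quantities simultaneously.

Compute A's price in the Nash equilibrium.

Firm A's profit: π = q_A(243 − 2q_A − q_D) − 9q_A.
∂π/∂q_A = 234 − 4q_A − q_D = 0 ⇒ q_A = 58.5 − 0.25q_D.
Similarly q_D = 56.25 − 0.25q_A.
Solving the two reaction functions simultaneously: (1 − (−0.25)(−0.25))q_A = 58.5 − 0.25·56.25, so 0.9375q_A = 44.4375 and q_A = 47.4.
Then q_D = 56.25 − 0.25·47.4 = 44.4.
P_A = 243 − 2·47.4 − 44.4 = 103.8.

103.8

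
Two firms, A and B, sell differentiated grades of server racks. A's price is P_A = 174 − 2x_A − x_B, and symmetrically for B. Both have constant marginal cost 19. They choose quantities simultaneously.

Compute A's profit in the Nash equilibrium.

Firm A's profit: π = x_A(174 − 2x_A − x_B) − 19x_A.
∂π/∂x_A = 155 − 4x_A − x_B = 0 ⇒ x_A = 38.75 − 0.25x_B.
By symmetry x_B = x_A; substituting into the reaction function, 1.25x_A = 38.75 and x_A = 31.
P_A = 174 − 2·31 − 31 = 81.
Profit = (81 − 19)·31 = 1922.

1922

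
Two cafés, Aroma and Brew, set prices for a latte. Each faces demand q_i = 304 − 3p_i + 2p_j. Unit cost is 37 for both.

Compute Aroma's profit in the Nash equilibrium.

13366.6875

Aroma's profit: π = (p_{Aroma} − 37)(304 − 3p_{Aroma} + 2p_{Brew}).
∂π/∂p_{Aroma} = 415 − 6p_{Aroma} + 2p_{Brew} = 0 ⇒ p_{Aroma} = 415/6 + (1/3)p_{Brew}.
Setting p_{Aroma} = p_{Brew} in the reaction function: p_{Aroma} = 415/6 + (1/3)p_{Aroma}, so p_{Aroma} = (415/6) / (2/3) = 103.75.
q_{Aroma} = 304 − 3·103.75 + 2·103.75 = 200.25.
Profit = (103.75 − 37)·200.25 = 13366.6875.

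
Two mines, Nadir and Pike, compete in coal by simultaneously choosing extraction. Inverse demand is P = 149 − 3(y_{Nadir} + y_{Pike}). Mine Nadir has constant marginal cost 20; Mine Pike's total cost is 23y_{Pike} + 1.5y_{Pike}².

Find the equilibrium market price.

Mine Nadir's profit: π = y_{Nadir}(149 − 3(y_{Nadir} + y_{Pike})) − 20y_{Nadir}.
∂π/∂y_{Nadir} = 129 − 6y_{Nadir} − 3y_{Pike} = 0, so y_{Nadir} = 21.5 − 0.5y_{Pike}.
For Pike: ∂π/∂y_{Pike} = 126 − 9y_{Pike} − 3y_{Nadir} = 0 ⇒ y_{Pike} = 14 − (1/3)y_{Nadir}.
Solving the two reaction functions simultaneously: (1 − (−0.5)(−1/3))y_{Nadir} = 21.5 − 0.5·14, so (5/6)y_{Nadir} = 14.5 and y_{Nadir} = 17.4.
Then y_{Pike} = 14 − (1/3)·17.4 = 8.2.
Equilibrium price: P = 149 − 3·25.6 = 72.2.

72.2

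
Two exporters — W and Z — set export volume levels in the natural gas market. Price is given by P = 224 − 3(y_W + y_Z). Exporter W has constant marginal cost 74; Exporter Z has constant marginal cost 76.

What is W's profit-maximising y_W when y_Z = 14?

18

Exporter W's profit: π = y_W(224 − 3(y_W + y_Z)) − 74y_W.
∂π/∂y_W = 150 − 6y_W − 3y_Z = 0, so y_W = 25 − 0.5y_Z.
At y_Z = 14: y_W = 25 − 0.5·14 = 18.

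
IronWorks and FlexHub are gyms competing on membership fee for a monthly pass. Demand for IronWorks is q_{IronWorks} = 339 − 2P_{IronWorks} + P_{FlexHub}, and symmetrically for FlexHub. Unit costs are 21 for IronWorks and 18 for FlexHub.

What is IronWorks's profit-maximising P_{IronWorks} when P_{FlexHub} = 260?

160.25

IronWorks's profit: π = (P_{IronWorks} − 21)(339 − 2P_{IronWorks} + P_{FlexHub}).
∂π/∂P_{IronWorks} = 381 − 4P_{IronWorks} + P_{FlexHub} = 0 ⇒ P_{IronWorks} = 95.25 + 0.25P_{FlexHub}.
At P_{FlexHub} = 260: P_{IronWorks} = 95.25 + 0.25·260 = 160.25.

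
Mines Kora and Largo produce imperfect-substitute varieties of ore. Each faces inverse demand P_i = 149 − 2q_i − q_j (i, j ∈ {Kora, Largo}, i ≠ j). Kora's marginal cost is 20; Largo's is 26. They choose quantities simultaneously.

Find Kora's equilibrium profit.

1372.88

Mine Kora's profit: π = q_{Kora}(149 − 2q_{Kora} − q_{Largo}) − 20q_{Kora}.
∂π/∂q_{Kora} = 129 − 4q_{Kora} − q_{Largo} = 0 ⇒ q_{Kora} = 32.25 − 0.25q_{Largo}.
Similarly q_{Largo} = 30.75 − 0.25q_{Kora}.
Substituting the second reaction function into the first: q_{Kora} = 32.25 − 0.25(30.75 − 0.25q_{Kora}), which gives 0.9375q_{Kora} = 24.5625 ⇒ q_{Kora} = 26.2.
Then q_{Largo} = 30.75 − 0.25·26.2 = 24.2.
P_{Kora} = 149 − 2·26.2 − 24.2 = 72.4.
Profit = (72.4 − 20)·26.2 = 1372.88.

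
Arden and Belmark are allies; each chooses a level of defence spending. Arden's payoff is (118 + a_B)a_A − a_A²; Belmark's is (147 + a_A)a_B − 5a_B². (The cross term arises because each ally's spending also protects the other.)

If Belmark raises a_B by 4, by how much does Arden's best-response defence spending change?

Expanding Arden's payoff: 118a_A + a_Ba_A − a_A².
∂π/∂a_A = 118 + a_B − 2a_A = 0, so a_A = 59 + 0.5a_B.
The reaction-function slope is 0.5, so a 4-unit rise in a_B moves a_A by 0.5 × 4 = 2. Arden's best response rises — the actions are strategic complements.

2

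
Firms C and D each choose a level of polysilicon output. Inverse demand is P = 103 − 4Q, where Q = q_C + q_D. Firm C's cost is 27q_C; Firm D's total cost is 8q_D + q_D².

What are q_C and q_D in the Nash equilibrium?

5.9375, 7.125

Firm C's profit: π = q_C(103 − 4(q_C + q_D)) − 27q_C.
∂π/∂q_C = 76 − 8q_C − 4q_D = 0, so q_C = 9.5 − 0.5q_D.
For D: ∂π/∂q_D = 95 − 10q_D − 4q_C = 0 ⇒ q_D = 9.5 − 0.4q_C.
Solving the two reaction functions simultaneously: (1 − (−0.5)(−0.4))q_C = 9.5 − 0.5·9.5, so 0.8q_C = 4.75 and q_C = 5.9375.
Then q_D = 9.5 − 0.4·5.9375 = 7.125.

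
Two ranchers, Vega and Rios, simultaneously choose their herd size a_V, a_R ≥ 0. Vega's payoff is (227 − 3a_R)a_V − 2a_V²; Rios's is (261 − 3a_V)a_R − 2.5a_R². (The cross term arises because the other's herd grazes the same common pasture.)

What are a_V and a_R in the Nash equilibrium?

Expanding Vega's payoff: 227a_V − 3a_Ra_V − 2a_V².
∂π/∂a_V = 227 − 3a_R − 4a_V = 0, so a_V = 56.75 − 0.75a_R.
Likewise for Rios: a_R = 52.2 − 0.6a_V.
Plugging a_R into Vega's best response: a_V = 56.75 − 0.75(52.2 − 0.6a_V) ⇒ 0.55a_V = 17.6, so a_V = 32.
Then a_R = 52.2 − 0.6·32 = 33.

32, 33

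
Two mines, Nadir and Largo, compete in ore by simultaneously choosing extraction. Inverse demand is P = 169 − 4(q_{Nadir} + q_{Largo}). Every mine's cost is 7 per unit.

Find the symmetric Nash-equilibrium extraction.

13.5

Mine Nadir's profit: π = q_{Nadir}(169 − 4(q_{Nadir} + q_{Largo})) − 7q_{Nadir}.
∂π/∂q_{Nadir} = 162 − 8q_{Nadir} − 4q_{Largo} = 0, so q_{Nadir} = 20.25 − 0.5q_{Largo}.
By symmetry q_{Largo} = q_{Nadir}; substituting into the reaction function, 1.5q_{Nadir} = 20.25 and q_{Nadir} = 13.5.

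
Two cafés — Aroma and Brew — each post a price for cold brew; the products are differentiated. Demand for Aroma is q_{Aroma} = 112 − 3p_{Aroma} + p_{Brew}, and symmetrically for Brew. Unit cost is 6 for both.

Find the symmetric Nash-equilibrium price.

Aroma's profit: π = (p_{Aroma} − 6)(112 − 3p_{Aroma} + p_{Brew}).
∂π/∂p_{Aroma} = 130 − 6p_{Aroma} + p_{Brew} = 0 ⇒ p_{Aroma} = 65/3 + (1/6)p_{Brew}.
By symmetry p_{Brew} = p_{Aroma}; substituting into the reaction function, (5/6)p_{Aroma} = 65/3 and p_{Aroma} = 26.

26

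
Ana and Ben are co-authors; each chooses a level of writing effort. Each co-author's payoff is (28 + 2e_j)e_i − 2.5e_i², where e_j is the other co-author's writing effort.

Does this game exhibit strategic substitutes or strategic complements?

strategic complements

Ana's payoff is (28 + 2e_B)e_A − 2.5e_A².
∂π/∂e_A = 28 + 2e_B − 5e_A = 0, so e_A = 5.6 + 0.4e_B.
The best-response slope de_A/de_B = 0.4 > 0: the reaction function is upward-sloping, so the choices are strategic complements.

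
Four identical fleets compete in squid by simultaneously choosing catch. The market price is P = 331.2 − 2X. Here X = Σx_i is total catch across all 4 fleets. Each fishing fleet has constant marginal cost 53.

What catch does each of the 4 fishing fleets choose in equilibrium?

A representative fishing fleet's profit is π_i = x_i(331.2 − 2X) − 53x_i, with X = x_i + Σ_{j≠i} x_j.
First-order condition: 278.2 − 4x_i − 2Σ_{j≠i} x_j = 0.
Imposing symmetry (x_j = x for all j) turns Σ_{j≠i} x_j into 3x, so 278.2 = 10x and x = 27.82.

27.82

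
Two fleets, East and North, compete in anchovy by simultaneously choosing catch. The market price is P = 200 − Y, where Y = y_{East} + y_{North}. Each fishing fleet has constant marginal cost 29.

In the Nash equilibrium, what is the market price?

Fishing fleet East's profit: π = y_{East}(200 − (y_{East} + y_{North})) − 29y_{East}.
∂π/∂y_{East} = 171 − 2y_{East} − y_{North} = 0, so y_{East} = 85.5 − 0.5y_{North}.
Setting y_{East} = y_{North} in the reaction function: y_{East} = 85.5 − 0.5y_{East}, so y_{East} = 85.5 / 1.5 = 57.
Equilibrium price: P = 200 − 114 = 86.

86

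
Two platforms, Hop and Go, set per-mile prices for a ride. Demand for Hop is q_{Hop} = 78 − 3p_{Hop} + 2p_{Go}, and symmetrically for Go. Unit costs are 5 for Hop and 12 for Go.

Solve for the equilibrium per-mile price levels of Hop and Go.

24.5625, 27.1875

Hop's profit: π = (p_{Hop} − 5)(78 − 3p_{Hop} + 2p_{Go}).
∂π/∂p_{Hop} = 93 − 6p_{Hop} + 2p_{Go} = 0 ⇒ p_{Hop} = 15.5 + (1/3)p_{Go}.
Similarly p_{Go} = 19 + (1/3)p_{Hop}.
Plugging p_{Go} into Hop's best response: p_{Hop} = 15.5 + (1/3)(19 + (1/3)p_{Hop}) ⇒ (8/9)p_{Hop} = 131/6, so p_{Hop} = 24.5625.
Then p_{Go} = 19 + (1/3)·24.5625 = 27.1875.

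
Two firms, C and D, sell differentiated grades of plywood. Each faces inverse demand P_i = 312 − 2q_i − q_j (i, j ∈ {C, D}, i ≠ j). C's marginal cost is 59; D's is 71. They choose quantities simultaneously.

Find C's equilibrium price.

161.8

Firm C's profit: π = q_C(312 − 2q_C − q_D) − 59q_C.
∂π/∂q_C = 253 − 4q_C − q_D = 0 ⇒ q_C = 63.25 − 0.25q_D.
Similarly q_D = 60.25 − 0.25q_C.
Substituting the second reaction function into the first: q_C = 63.25 − 0.25(60.25 − 0.25q_C), which gives 0.9375q_C = 48.1875 ⇒ q_C = 51.4.
Then q_D = 60.25 − 0.25·51.4 = 47.4.
P_C = 312 − 2·51.4 − 47.4 = 161.8.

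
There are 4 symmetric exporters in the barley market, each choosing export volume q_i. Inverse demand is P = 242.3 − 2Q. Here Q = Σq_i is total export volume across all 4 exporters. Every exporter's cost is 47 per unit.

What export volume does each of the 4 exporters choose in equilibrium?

A representative exporter's profit is π_i = q_i(242.3 − 2Q) − 47q_i, with Q = q_i + Σ_{j≠i} q_j.
First-order condition: 195.3 − 4q_i − 2Σ_{j≠i} q_j = 0.
With identical exporters, set every q_j = q: then 195.3 − 4q − 6q = 0, i.e. q = 195.3/10 = 19.53.

19.53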